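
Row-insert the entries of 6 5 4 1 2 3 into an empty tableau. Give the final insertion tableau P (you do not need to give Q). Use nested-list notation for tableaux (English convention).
P = [[1, 2, 3], [4], [5], [6]]

Insert 6: appended to row 1. P = [[6]].
Insert 5: 5 bumps 6 from row 1; 6 starts row 2. P = [[5], [6]].
Insert 4: 4 bumps 5 from row 1; 5 bumps 6 from row 2; 6 starts row 3. P = [[4], [5], [6]].
Insert 1: 1 bumps 4 from row 1; 4 bumps 5 from row 2; 5 bumps 6 from row 3; 6 starts row 4. P = [[1], [4], [5], [6]].
Insert 2: appended to row 1. P = [[1, 2], [4], [5], [6]].
Insert 3: appended to row 1. P = [[1, 2, 3], [4], [5], [6]].

So P = [[1, 2, 3], [4], [5], [6]].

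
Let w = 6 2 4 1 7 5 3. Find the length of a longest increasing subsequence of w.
3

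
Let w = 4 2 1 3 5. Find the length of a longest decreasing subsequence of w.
3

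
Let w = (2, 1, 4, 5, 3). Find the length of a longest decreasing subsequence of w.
2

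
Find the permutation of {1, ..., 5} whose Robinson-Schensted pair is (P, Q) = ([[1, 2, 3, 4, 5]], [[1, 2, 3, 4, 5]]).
Reverse the RSK construction: for i from n down to 1, find the cell of Q containing i, remove the entry at that cell from P, and reverse-bump it up through P; the value ejected from row 1 is w(i).

Step i=5: Q has 5 at row 1, column 5; remove that cell from P, ejecting 5. So w(5) = 5. P is now [[1, 2, 3, 4]].
Step i=4: Q has 4 at row 1, column 4; remove that cell from P, ejecting 4. So w(4) = 4. P is now [[1, 2, 3]].
Step i=3: Q has 3 at row 1, column 3; remove that cell from P, ejecting 3. So w(3) = 3. P is now [[1, 2]].
Step i=2: Q has 2 at row 1, column 2; remove that cell from P, ejecting 2. So w(2) = 2. P is now [[1]].
Step i=1: Q has 1 at row 1, column 1; remove that cell from P, ejecting 1. So w(1) = 1. P is now [].

So w = 1 2 3 4 5.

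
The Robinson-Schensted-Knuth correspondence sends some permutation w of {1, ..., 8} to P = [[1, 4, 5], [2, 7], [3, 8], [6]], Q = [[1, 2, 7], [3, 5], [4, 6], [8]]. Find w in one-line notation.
6 8 3 2 7 4 5 1

Reverse the RSK construction: for i from n down to 1, find the cell of Q containing i, remove the entry at that cell from P, and reverse-bump it up through P; the value ejected from row 1 is w(i).

Step i=8: Q has 8 at row 4, column 1; remove 6 from row 4 of P and reverse-bump: 6 enters row 3 and ejects 3; 3 enters row 2 and ejects 2; 2 enters row 1 and ejects 1. So w(8) = 1. P is now [[2, 4, 5], [3, 7], [6, 8]].
Step i=7: Q has 7 at row 1, column 3; remove that cell from P, ejecting 5. So w(7) = 5. P is now [[2, 4], [3, 7], [6, 8]].
Step i=6: Q has 6 at row 3, column 2; remove 8 from row 3 of P and reverse-bump: 8 enters row 2 and ejects 7; 7 enters row 1 and ejects 4. So w(6) = 4. P is now [[2, 7], [3, 8], [6]].
Step i=5: Q has 5 at row 2, column 2; remove 8 from row 2 of P and reverse-bump: 8 enters row 1 and ejects 7. So w(5) = 7. P is now [[2, 8], [3], [6]].
Step i=4: Q has 4 at row 3, column 1; remove 6 from row 3 of P and reverse-bump: 6 enters row 2 and ejects 3; 3 enters row 1 and ejects 2. So w(4) = 2. P is now [[3, 8], [6]].
Step i=3: Q has 3 at row 2, column 1; remove 6 from row 2 of P and reverse-bump: 6 enters row 1 and ejects 3. So w(3) = 3. P is now [[6, 8]].
Step i=2: Q has 2 at row 1, column 2; remove that cell from P, ejecting 8. So w(2) = 8. P is now [[6]].
Step i=1: Q has 1 at row 1, column 1; remove that cell from P, ejecting 6. So w(1) = 6. P is now [].

So w = 6 8 3 2 7 4 5 1.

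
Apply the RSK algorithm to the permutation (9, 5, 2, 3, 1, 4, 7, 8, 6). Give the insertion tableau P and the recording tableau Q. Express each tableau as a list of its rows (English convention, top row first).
P = [[1, 3, 4, 6, 8], [2, 7], [5], [9]], Q = [[1, 4, 6, 7, 8], [2, 9], [3], [5]]

Insert each entry of the permutation into P by Schensted row insertion, recording in Q the position of each new cell.

Insert 9: appended to row 1. P = [[9]].
Insert 5: 5 bumps 9 from row 1; 9 starts row 2. P = [[5], [9]].
Insert 2: 2 bumps 5 from row 1; 5 bumps 9 from row 2; 9 starts row 3. P = [[2], [5], [9]].
Insert 3: appended to row 1. P = [[2, 3], [5], [9]].
Insert 1: 1 bumps 2 from row 1; 2 bumps 5 from row 2; 5 bumps 9 from row 3; 9 starts row 4. P = [[1, 3], [2], [5], [9]].
Insert 4: appended to row 1. P = [[1, 3, 4], [2], [5], [9]].
Insert 7: appended to row 1. P = [[1, 3, 4, 7], [2], [5], [9]].
Insert 8: appended to row 1. P = [[1, 3, 4, 7, 8], [2], [5], [9]].
Insert 6: 6 bumps 7 from row 1; 7 appends to row 2. P = [[1, 3, 4, 6, 8], [2, 7], [5], [9]].

So P = [[1, 3, 4, 6, 8], [2, 7], [5], [9]], Q = [[1, 4, 6, 7, 8], [2, 9], [3], [5]].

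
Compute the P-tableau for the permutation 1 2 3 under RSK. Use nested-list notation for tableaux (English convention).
Insert 1: appended to row 1. P = [[1]].
Insert 2: appended to row 1. P = [[1, 2]].
Insert 3: appended to row 1. P = [[1, 2, 3]].

So P = [[1, 2, 3]].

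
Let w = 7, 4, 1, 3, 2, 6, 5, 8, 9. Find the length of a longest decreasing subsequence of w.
4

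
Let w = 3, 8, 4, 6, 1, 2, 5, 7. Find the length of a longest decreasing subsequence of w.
3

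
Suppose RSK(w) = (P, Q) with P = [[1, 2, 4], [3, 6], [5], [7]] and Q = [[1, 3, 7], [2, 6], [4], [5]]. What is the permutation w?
Reverse the RSK construction: for i from n down to 1, find the cell of Q containing i, remove the entry at that cell from P, and reverse-bump it up through P; the value ejected from row 1 is w(i).

Step i=7: Q has 7 at row 1, column 3; remove that cell from P, ejecting 4. So w(7) = 4. P is now [[1, 2], [3, 6], [5], [7]].
Step i=6: Q has 6 at row 2, column 2; remove 6 from row 2 of P and reverse-bump: 6 enters row 1 and ejects 2. So w(6) = 2. P is now [[1, 6], [3], [5], [7]].
Step i=5: Q has 5 at row 4, column 1; remove 7 from row 4 of P and reverse-bump: 7 enters row 3 and ejects 5; 5 enters row 2 and ejects 3; 3 enters row 1 and ejects 1. So w(5) = 1. P is now [[3, 6], [5], [7]].
Step i=4: Q has 4 at row 3, column 1; remove 7 from row 3 of P and reverse-bump: 7 enters row 2 and ejects 5; 5 enters row 1 and ejects 3. So w(4) = 3. P is now [[5, 6], [7]].
Step i=3: Q has 3 at row 1, column 2; remove that cell from P, ejecting 6. So w(3) = 6. P is now [[5], [7]].
Step i=2: Q has 2 at row 2, column 1; remove 7 from row 2 of P and reverse-bump: 7 enters row 1 and ejects 5. So w(2) = 5. P is now [[7]].
Step i=1: Q has 1 at row 1, column 1; remove that cell from P, ejecting 7. So w(1) = 7. P is now [].

So w = 7 5 6 3 1 2 4.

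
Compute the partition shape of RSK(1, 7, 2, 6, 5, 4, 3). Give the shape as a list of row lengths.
[3, 1, 1, 1, 1]

RSK row insertion gives P = [[1, 2, 3], [4], [5], [6], [7]], which has shape [3, 1, 1, 1, 1].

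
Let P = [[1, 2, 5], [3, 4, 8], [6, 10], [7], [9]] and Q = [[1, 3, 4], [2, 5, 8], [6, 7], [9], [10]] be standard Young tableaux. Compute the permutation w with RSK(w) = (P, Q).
Reverse RSK: for i = n, n-1, ..., 1, locate i in Q, remove the corresponding corner cell from P, and reverse-bump its entry up through P; the value ejected from row 1 is w(i).

So w = 9 3 7 10 8 1 4 6 5 2.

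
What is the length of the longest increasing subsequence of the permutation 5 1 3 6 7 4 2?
4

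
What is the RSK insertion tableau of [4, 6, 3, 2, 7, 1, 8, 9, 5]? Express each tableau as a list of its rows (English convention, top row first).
P = [[1, 5, 7, 8, 9], [2, 6], [3], [4]]

After inserting 4: P = [[4]].
After inserting 6: P = [[4, 6]].
After inserting 3: P = [[3, 6], [4]].
After inserting 2: P = [[2, 6], [3], [4]].
After inserting 7: P = [[2, 6, 7], [3], [4]].
After inserting 1: P = [[1, 6, 7], [2], [3], [4]].
After inserting 8: P = [[1, 6, 7, 8], [2], [3], [4]].
After inserting 9: P = [[1, 6, 7, 8, 9], [2], [3], [4]].
After inserting 5: P = [[1, 5, 7, 8, 9], [2, 6], [3], [4]].

So P = [[1, 5, 7, 8, 9], [2, 6], [3], [4]].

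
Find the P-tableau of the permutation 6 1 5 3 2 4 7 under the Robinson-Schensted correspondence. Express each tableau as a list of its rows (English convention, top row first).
P = [[1, 2, 4, 7], [3], [5], [6]]

After inserting 6: P = [[6]].
After inserting 1: P = [[1], [6]].
After inserting 5: P = [[1, 5], [6]].
After inserting 3: P = [[1, 3], [5], [6]].
After inserting 2: P = [[1, 2], [3], [5], [6]].
After inserting 4: P = [[1, 2, 4], [3], [5], [6]].
After inserting 7: P = [[1, 2, 4, 7], [3], [5], [6]].

So P = [[1, 2, 4, 7], [3], [5], [6]].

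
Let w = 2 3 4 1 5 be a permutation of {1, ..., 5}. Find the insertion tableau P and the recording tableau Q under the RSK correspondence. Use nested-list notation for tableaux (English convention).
P = [[1, 3, 4, 5], [2]], Q = [[1, 2, 3, 5], [4]]

Insert each entry of the permutation into P by Schensted row insertion, recording in Q the position of each new cell.

Insert 2: appended to row 1. P = [[2]].
Insert 3: appended to row 1. P = [[2, 3]].
Insert 4: appended to row 1. P = [[2, 3, 4]].
Insert 1: 1 bumps 2 from row 1; 2 starts row 2. P = [[1, 3, 4], [2]].
Insert 5: appended to row 1. P = [[1, 3, 4, 5], [2]].

So P = [[1, 3, 4, 5], [2]], Q = [[1, 2, 3, 5], [4]].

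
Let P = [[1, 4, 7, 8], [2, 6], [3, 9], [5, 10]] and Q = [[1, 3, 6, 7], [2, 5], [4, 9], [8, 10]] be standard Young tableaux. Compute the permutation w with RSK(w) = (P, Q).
Reverse the RSK construction: for i from n down to 1, find the cell of Q containing i, remove the entry at that cell from P, and reverse-bump it up through P; the value ejected from row 1 is w(i).

Step i=10: Q has 10 at row 4, column 2; remove 10 from row 4 of P and reverse-bump: 10 enters row 3 and ejects 9; 9 enters row 2 and ejects 6; 6 enters row 1 and ejects 4. So w(10) = 4. P is now [[1, 6, 7, 8], [2, 9], [3, 10], [5]].
Step i=9: Q has 9 at row 3, column 2; remove 10 from row 3 of P and reverse-bump: 10 enters row 2 and ejects 9; 9 enters row 1 and ejects 8. So w(9) = 8. P is now [[1, 6, 7, 9], [2, 10], [3], [5]].
Step i=8: Q has 8 at row 4, column 1; remove 5 from row 4 of P and reverse-bump: 5 enters row 3 and ejects 3; 3 enters row 2 and ejects 2; 2 enters row 1 and ejects 1. So w(8) = 1. P is now [[2, 6, 7, 9], [3, 10], [5]].
Step i=7: Q has 7 at row 1, column 4; remove that cell from P, ejecting 9. So w(7) = 9. P is now [[2, 6, 7], [3, 10], [5]].
Step i=6: Q has 6 at row 1, column 3; remove that cell from P, ejecting 7. So w(6) = 7. P is now [[2, 6], [3, 10], [5]].
Step i=5: Q has 5 at row 2, column 2; remove 10 from row 2 of P and reverse-bump: 10 enters row 1 and ejects 6. So w(5) = 6. P is now [[2, 10], [3], [5]].
Step i=4: Q has 4 at row 3, column 1; remove 5 from row 3 of P and reverse-bump: 5 enters row 2 and ejects 3; 3 enters row 1 and ejects 2. So w(4) = 2. P is now [[3, 10], [5]].
Step i=3: Q has 3 at row 1, column 2; remove that cell from P, ejecting 10. So w(3) = 10. P is now [[3], [5]].
Step i=2: Q has 2 at row 2, column 1; remove 5 from row 2 of P and reverse-bump: 5 enters row 1 and ejects 3. So w(2) = 3. P is now [[5]].
Step i=1: Q has 1 at row 1, column 1; remove that cell from P, ejecting 5. So w(1) = 5. P is now [].

So w = 5 3 10 2 6 7 9 1 8 4.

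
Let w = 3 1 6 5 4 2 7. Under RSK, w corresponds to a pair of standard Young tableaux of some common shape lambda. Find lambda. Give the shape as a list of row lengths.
[3, 2, 1, 1]

Row-insert each entry into an empty tableau.

After inserting 3: P = [[3]].
After inserting 1: P = [[1], [3]].
After inserting 6: P = [[1, 6], [3]].
After inserting 5: P = [[1, 5], [3, 6]].
After inserting 4: P = [[1, 4], [3, 5], [6]].
After inserting 2: P = [[1, 2], [3, 4], [5], [6]].
After inserting 7: P = [[1, 2, 7], [3, 4], [5], [6]].

The final insertion tableau P = [[1, 2, 7], [3, 4], [5], [6]] has shape [3, 2, 1, 1].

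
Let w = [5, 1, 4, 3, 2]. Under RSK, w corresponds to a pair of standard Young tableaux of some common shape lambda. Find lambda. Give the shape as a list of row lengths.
Row-insert each entry into an empty tableau.

After inserting 5: P = [[5]].
After inserting 1: P = [[1], [5]].
After inserting 4: P = [[1, 4], [5]].
After inserting 3: P = [[1, 3], [4], [5]].
After inserting 2: P = [[1, 2], [3], [4], [5]].

The final insertion tableau P = [[1, 2], [3], [4], [5]] has shape [2, 1, 1, 1].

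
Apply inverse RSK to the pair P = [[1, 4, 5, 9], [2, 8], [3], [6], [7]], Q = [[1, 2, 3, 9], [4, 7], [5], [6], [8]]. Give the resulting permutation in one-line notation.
Reverse the RSK construction: for i from n down to 1, find the cell of Q containing i, remove the entry at that cell from P, and reverse-bump it up through P; the value ejected from row 1 is w(i).

Step i=9: Q has 9 at row 1, column 4; remove that cell from P, ejecting 9. So w(9) = 9. P is now [[1, 4, 5], [2, 8], [3], [6], [7]].
Step i=8: Q has 8 at row 5, column 1; remove 7 from row 5 of P and reverse-bump: 7 enters row 4 and ejects 6; 6 enters row 3 and ejects 3; 3 enters row 2 and ejects 2; 2 enters row 1 and ejects 1. So w(8) = 1. P is now [[2, 4, 5], [3, 8], [6], [7]].
Step i=7: Q has 7 at row 2, column 2; remove 8 from row 2 of P and reverse-bump: 8 enters row 1 and ejects 5. So w(7) = 5. P is now [[2, 4, 8], [3], [6], [7]].
Step i=6: Q has 6 at row 4, column 1; remove 7 from row 4 of P and reverse-bump: 7 enters row 3 and ejects 6; 6 enters row 2 and ejects 3; 3 enters row 1 and ejects 2. So w(6) = 2. P is now [[3, 4, 8], [6], [7]].
Step i=5: Q has 5 at row 3, column 1; remove 7 from row 3 of P and reverse-bump: 7 enters row 2 and ejects 6; 6 enters row 1 and ejects 4. So w(5) = 4. P is now [[3, 6, 8], [7]].
Step i=4: Q has 4 at row 2, column 1; remove 7 from row 2 of P and reverse-bump: 7 enters row 1 and ejects 6. So w(4) = 6. P is now [[3, 7, 8]].
Step i=3: Q has 3 at row 1, column 3; remove that cell from P, ejecting 8. So w(3) = 8. P is now [[3, 7]].
Step i=2: Q has 2 at row 1, column 2; remove that cell from P, ejecting 7. So w(2) = 7. P is now [[3]].
Step i=1: Q has 1 at row 1, column 1; remove that cell from P, ejecting 3. So w(1) = 3. P is now [].

So w = 3 7 8 6 4 2 5 1 9.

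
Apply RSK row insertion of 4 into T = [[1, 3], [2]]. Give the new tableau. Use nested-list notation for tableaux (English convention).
[[1, 3, 4], [2]]

4 is larger than every entry of row 1, so it is appended to row 1. The new tableau is [[1, 3, 4], [2]].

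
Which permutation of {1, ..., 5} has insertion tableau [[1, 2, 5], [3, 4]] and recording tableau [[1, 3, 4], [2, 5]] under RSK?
Reverse the RSK construction: for i from n down to 1, find the cell of Q containing i, remove the entry at that cell from P, and reverse-bump it up through P; the value ejected from row 1 is w(i).

Step i=5: Q has 5 at row 2, column 2; remove 4 from row 2 of P and reverse-bump: 4 enters row 1 and ejects 2. So w(5) = 2. P is now [[1, 4, 5], [3]].
Step i=4: Q has 4 at row 1, column 3; remove that cell from P, ejecting 5. So w(4) = 5. P is now [[1, 4], [3]].
Step i=3: Q has 3 at row 1, column 2; remove that cell from P, ejecting 4. So w(3) = 4. P is now [[1], [3]].
Step i=2: Q has 2 at row 2, column 1; remove 3 from row 2 of P and reverse-bump: 3 enters row 1 and ejects 1. So w(2) = 1. P is now [[3]].
Step i=1: Q has 1 at row 1, column 1; remove that cell from P, ejecting 3. So w(1) = 3. P is now [].

So w = 3 1 4 5 2.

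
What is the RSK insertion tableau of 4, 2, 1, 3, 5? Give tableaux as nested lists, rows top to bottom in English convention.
P = [[1, 3, 5], [2], [4]]

Insert 4: appended to row 1. P = [[4]].
Insert 2: 2 bumps 4 from row 1; 4 starts row 2. P = [[2], [4]].
Insert 1: 1 bumps 2 from row 1; 2 bumps 4 from row 2; 4 starts row 3. P = [[1], [2], [4]].
Insert 3: appended to row 1. P = [[1, 3], [2], [4]].
Insert 5: appended to row 1. P = [[1, 3, 5], [2], [4]].

So P = [[1, 3, 5], [2], [4]].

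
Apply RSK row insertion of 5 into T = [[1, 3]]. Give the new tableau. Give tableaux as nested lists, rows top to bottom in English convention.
[[1, 3, 5]]

5 is larger than every entry of row 1, so it is appended to row 1. The new tableau is [[1, 3, 5]].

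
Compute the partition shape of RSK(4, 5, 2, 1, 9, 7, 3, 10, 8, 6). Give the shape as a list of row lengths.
[4, 3, 3]

Row-insert each entry into an empty tableau.

After inserting 4: P = [[4]].
After inserting 5: P = [[4, 5]].
After inserting 2: P = [[2, 5], [4]].
After inserting 1: P = [[1, 5], [2], [4]].
After inserting 9: P = [[1, 5, 9], [2], [4]].
After inserting 7: P = [[1, 5, 7], [2, 9], [4]].
After inserting 3: P = [[1, 3, 7], [2, 5], [4, 9]].
After inserting 10: P = [[1, 3, 7, 10], [2, 5], [4, 9]].
After inserting 8: P = [[1, 3, 7, 8], [2, 5, 10], [4, 9]].
After inserting 6: P = [[1, 3, 6, 8], [2, 5, 7], [4, 9, 10]].

The final insertion tableau P = [[1, 3, 6, 8], [2, 5, 7], [4, 9, 10]] has shape [4, 3, 3].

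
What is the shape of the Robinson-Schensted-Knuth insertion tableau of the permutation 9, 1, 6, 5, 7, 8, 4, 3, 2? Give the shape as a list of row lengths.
[4, 1, 1, 1, 1, 1]

Row-insert each entry into an empty tableau.

After inserting 9: P = [[9]].
After inserting 1: P = [[1], [9]].
After inserting 6: P = [[1, 6], [9]].
After inserting 5: P = [[1, 5], [6], [9]].
After inserting 7: P = [[1, 5, 7], [6], [9]].
After inserting 8: P = [[1, 5, 7, 8], [6], [9]].
After inserting 4: P = [[1, 4, 7, 8], [5], [6], [9]].
After inserting 3: P = [[1, 3, 7, 8], [4], [5], [6], [9]].
After inserting 2: P = [[1, 2, 7, 8], [3], [4], [5], [6], [9]].

The final insertion tableau P = [[1, 2, 7, 8], [3], [4], [5], [6], [9]] has shape [4, 1, 1, 1, 1, 1].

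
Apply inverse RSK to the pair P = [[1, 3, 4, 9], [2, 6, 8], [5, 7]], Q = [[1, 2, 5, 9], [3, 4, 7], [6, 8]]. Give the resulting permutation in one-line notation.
5 7 2 3 8 1 6 4 9

Reverse RSK: for i = n, n-1, ..., 1, locate i in Q, remove the corresponding corner cell from P, and reverse-bump its entry up through P; the value ejected from row 1 is w(i).

So w = 5 7 2 3 8 1 6 4 9.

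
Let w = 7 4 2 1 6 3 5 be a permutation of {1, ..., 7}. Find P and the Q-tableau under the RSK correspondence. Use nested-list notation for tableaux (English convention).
Insert each entry of the permutation into P by Schensted row insertion, recording in Q the position of each new cell.

After inserting 7: P = [[7]].
After inserting 4: P = [[4], [7]].
After inserting 2: P = [[2], [4], [7]].
After inserting 1: P = [[1], [2], [4], [7]].
After inserting 6: P = [[1, 6], [2], [4], [7]].
After inserting 3: P = [[1, 3], [2, 6], [4], [7]].
After inserting 5: P = [[1, 3, 5], [2, 6], [4], [7]].

So P = [[1, 3, 5], [2, 6], [4], [7]], Q = [[1, 5, 7], [2, 6], [3], [4]].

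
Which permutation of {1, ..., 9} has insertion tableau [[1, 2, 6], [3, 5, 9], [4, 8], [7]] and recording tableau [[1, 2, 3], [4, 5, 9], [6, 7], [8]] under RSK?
Reverse RSK: for i = n, n-1, ..., 1, locate i in Q, remove the corresponding corner cell from P, and reverse-bump its entry up through P; the value ejected from row 1 is w(i).

So w = 7 8 9 4 5 1 3 2 6.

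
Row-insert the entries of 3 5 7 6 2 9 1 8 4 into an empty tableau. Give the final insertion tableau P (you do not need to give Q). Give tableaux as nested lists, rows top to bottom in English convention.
After inserting 3: P = [[3]].
After inserting 5: P = [[3, 5]].
After inserting 7: P = [[3, 5, 7]].
After inserting 6: P = [[3, 5, 6], [7]].
After inserting 2: P = [[2, 5, 6], [3], [7]].
After inserting 9: P = [[2, 5, 6, 9], [3], [7]].
After inserting 1: P = [[1, 5, 6, 9], [2], [3], [7]].
After inserting 8: P = [[1, 5, 6, 8], [2, 9], [3], [7]].
After inserting 4: P = [[1, 4, 6, 8], [2, 5], [3, 9], [7]].

So P = [[1, 4, 6, 8], [2, 5], [3, 9], [7]].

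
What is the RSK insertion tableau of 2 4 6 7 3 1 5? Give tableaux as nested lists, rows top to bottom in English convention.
P = [[1, 3, 5, 7], [2, 6], [4]]

Insert 2: appended to row 1. P = [[2]].
Insert 4: appended to row 1. P = [[2, 4]].
Insert 6: appended to row 1. P = [[2, 4, 6]].
Insert 7: appended to row 1. P = [[2, 4, 6, 7]].
Insert 3: 3 bumps 4 from row 1; 4 starts row 2. P = [[2, 3, 6, 7], [4]].
Insert 1: 1 bumps 2 from row 1; 2 bumps 4 from row 2; 4 starts row 3. P = [[1, 3, 6, 7], [2], [4]].
Insert 5: 5 bumps 6 from row 1; 6 appends to row 2. P = [[1, 3, 5, 7], [2, 6], [4]].

So P = [[1, 3, 5, 7], [2, 6], [4]].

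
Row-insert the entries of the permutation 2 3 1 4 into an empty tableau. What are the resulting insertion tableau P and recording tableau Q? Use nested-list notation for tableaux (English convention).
Insert each entry of the permutation into P by Schensted row insertion, recording in Q the position of each new cell.

Insert 2: appended to row 1. P = [[2]].
Insert 3: appended to row 1. P = [[2, 3]].
Insert 1: 1 bumps 2 from row 1; 2 starts row 2. P = [[1, 3], [2]].
Insert 4: appended to row 1. P = [[1, 3, 4], [2]].

So P = [[1, 3, 4], [2]], Q = [[1, 2, 4], [3]].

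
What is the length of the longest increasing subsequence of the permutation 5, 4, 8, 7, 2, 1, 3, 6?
3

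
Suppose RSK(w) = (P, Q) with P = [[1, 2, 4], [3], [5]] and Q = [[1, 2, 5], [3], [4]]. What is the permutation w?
1 5 3 2 4

Reverse the RSK construction: for i from n down to 1, find the cell of Q containing i, remove the entry at that cell from P, and reverse-bump it up through P; the value ejected from row 1 is w(i).

Step i=5: Q has 5 at row 1, column 3; remove that cell from P, ejecting 4. So w(5) = 4. P is now [[1, 2], [3], [5]].
Step i=4: Q has 4 at row 3, column 1; remove 5 from row 3 of P and reverse-bump: 5 enters row 2 and ejects 3; 3 enters row 1 and ejects 2. So w(4) = 2. P is now [[1, 3], [5]].
Step i=3: Q has 3 at row 2, column 1; remove 5 from row 2 of P and reverse-bump: 5 enters row 1 and ejects 3. So w(3) = 3. P is now [[1, 5]].
Step i=2: Q has 2 at row 1, column 2; remove that cell from P, ejecting 5. So w(2) = 5. P is now [[1]].
Step i=1: Q has 1 at row 1, column 1; remove that cell from P, ejecting 1. So w(1) = 1. P is now [].

So w = 1 5 3 2 4.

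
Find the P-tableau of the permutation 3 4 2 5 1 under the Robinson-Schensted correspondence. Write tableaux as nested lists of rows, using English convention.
After inserting 3: P = [[3]].
After inserting 4: P = [[3, 4]].
After inserting 2: P = [[2, 4], [3]].
After inserting 5: P = [[2, 4, 5], [3]].
After inserting 1: P = [[1, 4, 5], [2], [3]].

So P = [[1, 4, 5], [2], [3]].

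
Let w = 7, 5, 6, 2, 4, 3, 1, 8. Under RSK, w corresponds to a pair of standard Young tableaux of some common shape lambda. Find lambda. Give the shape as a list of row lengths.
Row-insert each entry into an empty tableau.

After inserting 7: P = [[7]].
After inserting 5: P = [[5], [7]].
After inserting 6: P = [[5, 6], [7]].
After inserting 2: P = [[2, 6], [5], [7]].
After inserting 4: P = [[2, 4], [5, 6], [7]].
After inserting 3: P = [[2, 3], [4, 6], [5], [7]].
After inserting 1: P = [[1, 3], [2, 6], [4], [5], [7]].
After inserting 8: P = [[1, 3, 8], [2, 6], [4], [5], [7]].

The final insertion tableau P = [[1, 3, 8], [2, 6], [4], [5], [7]] has shape [3, 2, 1, 1, 1].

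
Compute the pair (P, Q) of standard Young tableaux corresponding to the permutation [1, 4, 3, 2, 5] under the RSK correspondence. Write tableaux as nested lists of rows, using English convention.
Insert each entry of the permutation into P by Schensted row insertion, recording in Q the position of each new cell.

Insert 1: appended to row 1. P = [[1]], Q = [[1]].
Insert 4: appended to row 1. P = [[1, 4]], Q = [[1, 2]].
Insert 3: 3 bumps 4 from row 1; 4 starts row 2. P = [[1, 3], [4]], Q = [[1, 2], [3]].
Insert 2: 2 bumps 3 from row 1; 3 bumps 4 from row 2; 4 starts row 3. P = [[1, 2], [3], [4]], Q = [[1, 2], [3], [4]].
Insert 5: appended to row 1. P = [[1, 2, 5], [3], [4]], Q = [[1, 2, 5], [3], [4]].

So P = [[1, 2, 5], [3], [4]], Q = [[1, 2, 5], [3], [4]].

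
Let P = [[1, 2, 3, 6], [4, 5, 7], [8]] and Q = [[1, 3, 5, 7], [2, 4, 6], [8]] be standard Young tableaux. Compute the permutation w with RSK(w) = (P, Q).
Reverse the RSK construction: for i from n down to 1, find the cell of Q containing i, remove the entry at that cell from P, and reverse-bump it up through P; the value ejected from row 1 is w(i).

Step i=8: Q has 8 at row 3, column 1; remove 8 from row 3 of P and reverse-bump: 8 enters row 2 and ejects 7; 7 enters row 1 and ejects 6. So w(8) = 6. P is now [[1, 2, 3, 7], [4, 5, 8]].
Step i=7: Q has 7 at row 1, column 4; remove that cell from P, ejecting 7. So w(7) = 7. P is now [[1, 2, 3], [4, 5, 8]].
Step i=6: Q has 6 at row 2, column 3; remove 8 from row 2 of P and reverse-bump: 8 enters row 1 and ejects 3. So w(6) = 3. P is now [[1, 2, 8], [4, 5]].
Step i=5: Q has 5 at row 1, column 3; remove that cell from P, ejecting 8. So w(5) = 8. P is now [[1, 2], [4, 5]].
Step i=4: Q has 4 at row 2, column 2; remove 5 from row 2 of P and reverse-bump: 5 enters row 1 and ejects 2. So w(4) = 2. P is now [[1, 5], [4]].
Step i=3: Q has 3 at row 1, column 2; remove that cell from P, ejecting 5. So w(3) = 5. P is now [[1], [4]].
Step i=2: Q has 2 at row 2, column 1; remove 4 from row 2 of P and reverse-bump: 4 enters row 1 and ejects 1. So w(2) = 1. P is now [[4]].
Step i=1: Q has 1 at row 1, column 1; remove that cell from P, ejecting 4. So w(1) = 4. P is now [].

So w = 4 1 5 2 8 3 7 6.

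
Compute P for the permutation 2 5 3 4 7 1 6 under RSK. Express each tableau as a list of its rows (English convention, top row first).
After inserting 2: P = [[2]].
After inserting 5: P = [[2, 5]].
After inserting 3: P = [[2, 3], [5]].
After inserting 4: P = [[2, 3, 4], [5]].
After inserting 7: P = [[2, 3, 4, 7], [5]].
After inserting 1: P = [[1, 3, 4, 7], [2], [5]].
After inserting 6: P = [[1, 3, 4, 6], [2, 7], [5]].

So P = [[1, 3, 4, 6], [2, 7], [5]].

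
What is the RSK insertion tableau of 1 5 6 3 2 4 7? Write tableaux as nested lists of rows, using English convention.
After inserting 1: P = [[1]].
After inserting 5: P = [[1, 5]].
After inserting 6: P = [[1, 5, 6]].
After inserting 3: P = [[1, 3, 6], [5]].
After inserting 2: P = [[1, 2, 6], [3], [5]].
After inserting 4: P = [[1, 2, 4], [3, 6], [5]].
After inserting 7: P = [[1, 2, 4, 7], [3, 6], [5]].

So P = [[1, 2, 4, 7], [3, 6], [5]].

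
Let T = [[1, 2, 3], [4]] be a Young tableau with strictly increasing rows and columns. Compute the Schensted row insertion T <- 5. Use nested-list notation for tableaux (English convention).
[[1, 2, 3, 5], [4]]

5 is larger than every entry of row 1, so it is appended to row 1. The new tableau is [[1, 2, 3, 5], [4]].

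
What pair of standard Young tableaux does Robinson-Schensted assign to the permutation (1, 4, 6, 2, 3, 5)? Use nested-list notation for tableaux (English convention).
P = [[1, 2, 3, 5], [4, 6]], Q = [[1, 2, 3, 6], [4, 5]]

Insert each entry of the permutation into P by Schensted row insertion, recording in Q the position of each new cell.

Insert 1: appended to row 1. P = [[1]].
Insert 4: appended to row 1. P = [[1, 4]].
Insert 6: appended to row 1. P = [[1, 4, 6]].
Insert 2: 2 bumps 4 from row 1; 4 starts row 2. P = [[1, 2, 6], [4]].
Insert 3: 3 bumps 6 from row 1; 6 appends to row 2. P = [[1, 2, 3], [4, 6]].
Insert 5: appended to row 1. P = [[1, 2, 3, 5], [4, 6]].

So P = [[1, 2, 3, 5], [4, 6]], Q = [[1, 2, 3, 6], [4, 5]].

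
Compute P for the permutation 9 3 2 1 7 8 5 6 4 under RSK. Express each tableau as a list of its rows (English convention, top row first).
P = [[1, 4, 6], [2, 5, 8], [3, 7], [9]]

Insert 9: appended to row 1. P = [[9]].
Insert 3: 3 bumps 9 from row 1; 9 starts row 2. P = [[3], [9]].
Insert 2: 2 bumps 3 from row 1; 3 bumps 9 from row 2; 9 starts row 3. P = [[2], [3], [9]].
Insert 1: 1 bumps 2 from row 1; 2 bumps 3 from row 2; 3 bumps 9 from row 3; 9 starts row 4. P = [[1], [2], [3], [9]].
Insert 7: appended to row 1. P = [[1, 7], [2], [3], [9]].
Insert 8: appended to row 1. P = [[1, 7, 8], [2], [3], [9]].
Insert 5: 5 bumps 7 from row 1; 7 appends to row 2. P = [[1, 5, 8], [2, 7], [3], [9]].
Insert 6: 6 bumps 8 from row 1; 8 appends to row 2. P = [[1, 5, 6], [2, 7, 8], [3], [9]].
Insert 4: 4 bumps 5 from row 1; 5 bumps 7 from row 2; 7 appends to row 3. P = [[1, 4, 6], [2, 5, 8], [3, 7], [9]].

So P = [[1, 4, 6], [2, 5, 8], [3, 7], [9]].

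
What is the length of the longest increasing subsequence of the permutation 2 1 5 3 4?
3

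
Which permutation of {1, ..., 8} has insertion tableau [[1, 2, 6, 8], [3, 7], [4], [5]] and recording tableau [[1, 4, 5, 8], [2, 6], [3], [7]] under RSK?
Reverse the RSK construction: for i from n down to 1, find the cell of Q containing i, remove the entry at that cell from P, and reverse-bump it up through P; the value ejected from row 1 is w(i).

Step i=8: Q has 8 at row 1, column 4; remove that cell from P, ejecting 8. So w(8) = 8. P is now [[1, 2, 6], [3, 7], [4], [5]].
Step i=7: Q has 7 at row 4, column 1; remove 5 from row 4 of P and reverse-bump: 5 enters row 3 and ejects 4; 4 enters row 2 and ejects 3; 3 enters row 1 and ejects 2. So w(7) = 2. P is now [[1, 3, 6], [4, 7], [5]].
Step i=6: Q has 6 at row 2, column 2; remove 7 from row 2 of P and reverse-bump: 7 enters row 1 and ejects 6. So w(6) = 6. P is now [[1, 3, 7], [4], [5]].
Step i=5: Q has 5 at row 1, column 3; remove that cell from P, ejecting 7. So w(5) = 7. P is now [[1, 3], [4], [5]].
Step i=4: Q has 4 at row 1, column 2; remove that cell from P, ejecting 3. So w(4) = 3. P is now [[1], [4], [5]].
Step i=3: Q has 3 at row 3, column 1; remove 5 from row 3 of P and reverse-bump: 5 enters row 2 and ejects 4; 4 enters row 1 and ejects 1. So w(3) = 1. P is now [[4], [5]].
Step i=2: Q has 2 at row 2, column 1; remove 5 from row 2 of P and reverse-bump: 5 enters row 1 and ejects 4. So w(2) = 4. P is now [[5]].
Step i=1: Q has 1 at row 1, column 1; remove that cell from P, ejecting 5. So w(1) = 5. P is now [].

So w = 5 4 1 3 7 6 2 8.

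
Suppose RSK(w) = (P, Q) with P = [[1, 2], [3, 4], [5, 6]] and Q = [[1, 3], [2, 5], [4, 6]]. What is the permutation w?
5 3 6 1 4 2

Reverse the RSK construction: for i from n down to 1, find the cell of Q containing i, remove the entry at that cell from P, and reverse-bump it up through P; the value ejected from row 1 is w(i).

Step i=6: Q has 6 at row 3, column 2; remove 6 from row 3 of P and reverse-bump: 6 enters row 2 and ejects 4; 4 enters row 1 and ejects 2. So w(6) = 2. P is now [[1, 4], [3, 6], [5]].
Step i=5: Q has 5 at row 2, column 2; remove 6 from row 2 of P and reverse-bump: 6 enters row 1 and ejects 4. So w(5) = 4. P is now [[1, 6], [3], [5]].
Step i=4: Q has 4 at row 3, column 1; remove 5 from row 3 of P and reverse-bump: 5 enters row 2 and ejects 3; 3 enters row 1 and ejects 1. So w(4) = 1. P is now [[3, 6], [5]].
Step i=3: Q has 3 at row 1, column 2; remove that cell from P, ejecting 6. So w(3) = 6. P is now [[3], [5]].
Step i=2: Q has 2 at row 2, column 1; remove 5 from row 2 of P and reverse-bump: 5 enters row 1 and ejects 3. So w(2) = 3. P is now [[5]].
Step i=1: Q has 1 at row 1, column 1; remove that cell from P, ejecting 5. So w(1) = 5. P is now [].

So w = 5 3 6 1 4 2.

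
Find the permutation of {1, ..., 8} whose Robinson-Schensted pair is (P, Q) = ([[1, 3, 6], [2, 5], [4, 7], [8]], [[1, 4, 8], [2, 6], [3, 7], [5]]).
Reverse the RSK construction: for i from n down to 1, find the cell of Q containing i, remove the entry at that cell from P, and reverse-bump it up through P; the value ejected from row 1 is w(i).

Step i=8: Q has 8 at row 1, column 3; remove that cell from P, ejecting 6. So w(8) = 6. P is now [[1, 3], [2, 5], [4, 7], [8]].
Step i=7: Q has 7 at row 3, column 2; remove 7 from row 3 of P and reverse-bump: 7 enters row 2 and ejects 5; 5 enters row 1 and ejects 3. So w(7) = 3. P is now [[1, 5], [2, 7], [4], [8]].
Step i=6: Q has 6 at row 2, column 2; remove 7 from row 2 of P and reverse-bump: 7 enters row 1 and ejects 5. So w(6) = 5. P is now [[1, 7], [2], [4], [8]].
Step i=5: Q has 5 at row 4, column 1; remove 8 from row 4 of P and reverse-bump: 8 enters row 3 and ejects 4; 4 enters row 2 and ejects 2; 2 enters row 1 and ejects 1. So w(5) = 1. P is now [[2, 7], [4], [8]].
Step i=4: Q has 4 at row 1, column 2; remove that cell from P, ejecting 7. So w(4) = 7. P is now [[2], [4], [8]].
Step i=3: Q has 3 at row 3, column 1; remove 8 from row 3 of P and reverse-bump: 8 enters row 2 and ejects 4; 4 enters row 1 and ejects 2. So w(3) = 2. P is now [[4], [8]].
Step i=2: Q has 2 at row 2, column 1; remove 8 from row 2 of P and reverse-bump: 8 enters row 1 and ejects 4. So w(2) = 4. P is now [[8]].
Step i=1: Q has 1 at row 1, column 1; remove that cell from P, ejecting 8. So w(1) = 8. P is now [].

So w = 8 4 2 7 1 5 3 6.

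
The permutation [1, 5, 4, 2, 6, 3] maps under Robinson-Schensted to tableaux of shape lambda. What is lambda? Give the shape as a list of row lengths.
RSK row insertion gives P = [[1, 2, 3], [4, 6], [5]], which has shape [3, 2, 1].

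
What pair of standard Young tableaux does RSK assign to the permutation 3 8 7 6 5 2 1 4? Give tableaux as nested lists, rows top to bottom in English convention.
P = [[1, 4], [2, 5], [3], [6], [7], [8]], Q = [[1, 2], [3, 8], [4], [5], [6], [7]]

Insert each entry of the permutation into P by Schensted row insertion, recording in Q the position of each new cell.

Insert 3: appended to row 1. P = [[3]], Q = [[1]].
Insert 8: appended to row 1. P = [[3, 8]], Q = [[1, 2]].
Insert 7: 7 bumps 8 from row 1; 8 starts row 2. P = [[3, 7], [8]], Q = [[1, 2], [3]].
Insert 6: 6 bumps 7 from row 1; 7 bumps 8 from row 2; 8 starts row 3. P = [[3, 6], [7], [8]], Q = [[1, 2], [3], [4]].
Insert 5: 5 bumps 6 from row 1; 6 bumps 7 from row 2; 7 bumps 8 from row 3; 8 starts row 4. P = [[3, 5], [6], [7], [8]], Q = [[1, 2], [3], [4], [5]].
Insert 2: 2 bumps 3 from row 1; 3 bumps 6 from row 2; 6 bumps 7 from row 3; 7 bumps 8 from row 4; 8 starts row 5. P = [[2, 5], [3], [6], [7], [8]], Q = [[1, 2], [3], [4], [5], [6]].
Insert 1: 1 bumps 2 from row 1; 2 bumps 3 from row 2; 3 bumps 6 from row 3; 6 bumps 7 from row 4; 7 bumps 8 from row 5; 8 starts row 6. P = [[1, 5], [2], [3], [6], [7], [8]], Q = [[1, 2], [3], [4], [5], [6], [7]].
Insert 4: 4 bumps 5 from row 1; 5 appends to row 2. P = [[1, 4], [2, 5], [3], [6], [7], [8]], Q = [[1, 2], [3, 8], [4], [5], [6], [7]].

So P = [[1, 4], [2, 5], [3], [6], [7], [8]], Q = [[1, 2], [3, 8], [4], [5], [6], [7]].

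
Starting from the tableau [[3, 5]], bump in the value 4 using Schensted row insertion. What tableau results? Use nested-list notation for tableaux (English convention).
[[3, 4], [5]]

In row 1, 4 replaces 5 (the leftmost entry greater than 4); 5 is bumped to row 2. 5 starts a new row 2. The new tableau is [[3, 4], [5]].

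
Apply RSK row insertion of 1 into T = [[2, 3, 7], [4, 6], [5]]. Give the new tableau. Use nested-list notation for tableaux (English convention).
In row 1, 1 replaces 2 (the leftmost entry greater than 1); 2 is bumped to row 2. In row 2, 2 replaces 4 (the leftmost entry greater than 2); 4 is bumped to row 3. In row 3, 4 replaces 5 (the leftmost entry greater than 4); 5 is bumped to row 4. 5 starts a new row 4. The new tableau is [[1, 3, 7], [2, 6], [4], [5]].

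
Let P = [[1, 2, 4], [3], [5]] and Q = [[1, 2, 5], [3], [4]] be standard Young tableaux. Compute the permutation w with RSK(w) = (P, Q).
Reverse RSK: for i = n, n-1, ..., 1, locate i in Q, remove the corresponding corner cell from P, and reverse-bump its entry up through P; the value ejected from row 1 is w(i).

So w = 1 5 3 2 4.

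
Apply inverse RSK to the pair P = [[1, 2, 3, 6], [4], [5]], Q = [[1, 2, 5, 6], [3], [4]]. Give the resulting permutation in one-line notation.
1 5 4 2 3 6

Reverse the RSK construction: for i from n down to 1, find the cell of Q containing i, remove the entry at that cell from P, and reverse-bump it up through P; the value ejected from row 1 is w(i).

Step i=6: Q has 6 at row 1, column 4; remove that cell from P, ejecting 6. So w(6) = 6. P is now [[1, 2, 3], [4], [5]].
Step i=5: Q has 5 at row 1, column 3; remove that cell from P, ejecting 3. So w(5) = 3. P is now [[1, 2], [4], [5]].
Step i=4: Q has 4 at row 3, column 1; remove 5 from row 3 of P and reverse-bump: 5 enters row 2 and ejects 4; 4 enters row 1 and ejects 2. So w(4) = 2. P is now [[1, 4], [5]].
Step i=3: Q has 3 at row 2, column 1; remove 5 from row 2 of P and reverse-bump: 5 enters row 1 and ejects 4. So w(3) = 4. P is now [[1, 5]].
Step i=2: Q has 2 at row 1, column 2; remove that cell from P, ejecting 5. So w(2) = 5. P is now [[1]].
Step i=1: Q has 1 at row 1, column 1; remove that cell from P, ejecting 1. So w(1) = 1. P is now [].

So w = 1 5 4 2 3 6.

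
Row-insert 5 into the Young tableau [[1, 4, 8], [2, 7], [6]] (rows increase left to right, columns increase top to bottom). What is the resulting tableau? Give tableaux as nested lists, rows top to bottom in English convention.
In row 1, 5 replaces 8 (the leftmost entry greater than 5); 8 is bumped to row 2. 8 is appended to row 2. The new tableau is [[1, 4, 5], [2, 7, 8], [6]].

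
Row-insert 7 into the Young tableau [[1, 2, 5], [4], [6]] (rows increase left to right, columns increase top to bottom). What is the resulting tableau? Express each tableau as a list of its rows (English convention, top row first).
[[1, 2, 5, 7], [4], [6]]

7 is larger than every entry of row 1, so it is appended to row 1. The new tableau is [[1, 2, 5, 7], [4], [6]].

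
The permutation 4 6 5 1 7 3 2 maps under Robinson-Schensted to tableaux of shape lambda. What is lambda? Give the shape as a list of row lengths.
Row-insert each entry into an empty tableau.

After inserting 4: P = [[4]].
After inserting 6: P = [[4, 6]].
After inserting 5: P = [[4, 5], [6]].
After inserting 1: P = [[1, 5], [4], [6]].
After inserting 7: P = [[1, 5, 7], [4], [6]].
After inserting 3: P = [[1, 3, 7], [4, 5], [6]].
After inserting 2: P = [[1, 2, 7], [3, 5], [4], [6]].

The final insertion tableau P = [[1, 2, 7], [3, 5], [4], [6]] has shape [3, 2, 1, 1].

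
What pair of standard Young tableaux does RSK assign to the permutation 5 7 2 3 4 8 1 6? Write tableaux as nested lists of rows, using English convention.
Insert each entry of the permutation into P by Schensted row insertion, recording in Q the position of each new cell.

Insert 5: appended to row 1. P = [[5]].
Insert 7: appended to row 1. P = [[5, 7]].
Insert 2: 2 bumps 5 from row 1; 5 starts row 2. P = [[2, 7], [5]].
Insert 3: 3 bumps 7 from row 1; 7 appends to row 2. P = [[2, 3], [5, 7]].
Insert 4: appended to row 1. P = [[2, 3, 4], [5, 7]].
Insert 8: appended to row 1. P = [[2, 3, 4, 8], [5, 7]].
Insert 1: 1 bumps 2 from row 1; 2 bumps 5 from row 2; 5 starts row 3. P = [[1, 3, 4, 8], [2, 7], [5]].
Insert 6: 6 bumps 8 from row 1; 8 appends to row 2. P = [[1, 3, 4, 6], [2, 7, 8], [5]].

So P = [[1, 3, 4, 6], [2, 7, 8], [5]], Q = [[1, 2, 5, 6], [3, 4, 8], [7]].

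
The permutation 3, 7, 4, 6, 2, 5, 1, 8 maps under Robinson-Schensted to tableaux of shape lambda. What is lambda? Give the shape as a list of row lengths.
[4, 2, 1, 1]

Row-insert each entry into an empty tableau.

After inserting 3: P = [[3]].
After inserting 7: P = [[3, 7]].
After inserting 4: P = [[3, 4], [7]].
After inserting 6: P = [[3, 4, 6], [7]].
After inserting 2: P = [[2, 4, 6], [3], [7]].
After inserting 5: P = [[2, 4, 5], [3, 6], [7]].
After inserting 1: P = [[1, 4, 5], [2, 6], [3], [7]].
After inserting 8: P = [[1, 4, 5, 8], [2, 6], [3], [7]].

The final insertion tableau P = [[1, 4, 5, 8], [2, 6], [3], [7]] has shape [4, 2, 1, 1].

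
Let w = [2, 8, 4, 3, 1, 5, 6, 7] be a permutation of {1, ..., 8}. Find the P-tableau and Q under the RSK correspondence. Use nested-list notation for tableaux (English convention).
Insert each entry of the permutation into P by Schensted row insertion, recording in Q the position of each new cell.

Insert 2: appended to row 1. P = [[2]], Q = [[1]].
Insert 8: appended to row 1. P = [[2, 8]], Q = [[1, 2]].
Insert 4: 4 bumps 8 from row 1; 8 starts row 2. P = [[2, 4], [8]], Q = [[1, 2], [3]].
Insert 3: 3 bumps 4 from row 1; 4 bumps 8 from row 2; 8 starts row 3. P = [[2, 3], [4], [8]], Q = [[1, 2], [3], [4]].
Insert 1: 1 bumps 2 from row 1; 2 bumps 4 from row 2; 4 bumps 8 from row 3; 8 starts row 4. P = [[1, 3], [2], [4], [8]], Q = [[1, 2], [3], [4], [5]].
Insert 5: appended to row 1. P = [[1, 3, 5], [2], [4], [8]], Q = [[1, 2, 6], [3], [4], [5]].
Insert 6: appended to row 1. P = [[1, 3, 5, 6], [2], [4], [8]], Q = [[1, 2, 6, 7], [3], [4], [5]].
Insert 7: appended to row 1. P = [[1, 3, 5, 6, 7], [2], [4], [8]], Q = [[1, 2, 6, 7, 8], [3], [4], [5]].

So P = [[1, 3, 5, 6, 7], [2], [4], [8]], Q = [[1, 2, 6, 7, 8], [3], [4], [5]].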